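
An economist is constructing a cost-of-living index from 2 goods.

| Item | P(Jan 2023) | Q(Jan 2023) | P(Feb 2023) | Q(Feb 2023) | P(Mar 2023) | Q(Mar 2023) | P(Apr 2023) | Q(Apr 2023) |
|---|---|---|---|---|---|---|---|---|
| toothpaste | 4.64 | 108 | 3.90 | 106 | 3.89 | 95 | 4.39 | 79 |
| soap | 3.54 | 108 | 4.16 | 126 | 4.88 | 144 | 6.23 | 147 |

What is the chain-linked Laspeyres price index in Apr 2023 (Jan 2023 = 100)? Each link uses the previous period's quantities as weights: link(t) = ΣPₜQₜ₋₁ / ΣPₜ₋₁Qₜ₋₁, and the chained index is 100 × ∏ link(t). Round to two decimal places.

Link Jan 2023→Feb 2023:
ΣP(Feb 2023)Q(Jan 2023) = 3.90×108 + 4.16×108 = 421.2 + 449.28 = 870.48
ΣP(Jan 2023)Q(Jan 2023) = 4.64×108 + 3.54×108 = 501.12 + 382.32 = 883.44
link = 870.48/883.44 = 0.985330
Link Feb 2023→Mar 2023:
ΣP(Mar 2023)Q(Feb 2023) = 3.89×106 + 4.88×126 = 412.34 + 614.88 = 1027.22
ΣP(Feb 2023)Q(Feb 2023) = 3.90×106 + 4.16×126 = 413.4 + 524.16 = 937.56
link = 1027.22/937.56 = 1.095631
Link Mar 2023→Apr 2023:
ΣP(Apr 2023)Q(Mar 2023) = 4.39×95 + 6.23×144 = 417.05 + 897.12 = 1314.17
ΣP(Mar 2023)Q(Mar 2023) = 3.89×95 + 4.88×144 = 369.55 + 702.72 = 1072.27
link = 1314.17/1072.27 = 1.225596
Chained index = 100 × 0.985330 × 1.095631 × 1.225596 = 132.3103

132.31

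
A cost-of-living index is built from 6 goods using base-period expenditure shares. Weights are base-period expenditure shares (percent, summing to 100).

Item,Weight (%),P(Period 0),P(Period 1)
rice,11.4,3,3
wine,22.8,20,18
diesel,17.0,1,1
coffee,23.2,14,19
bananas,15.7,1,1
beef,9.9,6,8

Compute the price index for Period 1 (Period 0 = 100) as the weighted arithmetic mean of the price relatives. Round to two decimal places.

rice: 11.4 × (3/3) = 11.4 × 1.000000 = 11.4000
wine: 22.8 × (18/20) = 22.8 × 0.900000 = 20.5200
diesel: 17.0 × (1/1) = 17.0 × 1.000000 = 17.0000
coffee: 23.2 × (19/14) = 23.2 × 1.357143 = 31.4857
bananas: 15.7 × (1/1) = 15.7 × 1.000000 = 15.7000
beef: 9.9 × (8/6) = 9.9 × 1.333333 = 13.2000
Index = Σ wᵢ·(p₁ᵢ/p₀ᵢ) = 11.4000 + 20.5200 + 17.0000 + 31.4857 + 15.7000 + 13.2000 = 109.3057

109.31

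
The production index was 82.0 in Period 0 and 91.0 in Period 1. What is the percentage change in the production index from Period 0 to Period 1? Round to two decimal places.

10.98%

Change = (91.0 − 82.0) / 82.0 × 100
       = 9.0 / 82.0 × 100 = 10.9756%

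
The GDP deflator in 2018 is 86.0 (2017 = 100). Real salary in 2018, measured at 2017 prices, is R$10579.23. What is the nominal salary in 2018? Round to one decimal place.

Nominal = Real × (Index/100) = 10579.23 × (86.0/100)
        = 10579.23 × 0.860 = 9098.1378

9098.1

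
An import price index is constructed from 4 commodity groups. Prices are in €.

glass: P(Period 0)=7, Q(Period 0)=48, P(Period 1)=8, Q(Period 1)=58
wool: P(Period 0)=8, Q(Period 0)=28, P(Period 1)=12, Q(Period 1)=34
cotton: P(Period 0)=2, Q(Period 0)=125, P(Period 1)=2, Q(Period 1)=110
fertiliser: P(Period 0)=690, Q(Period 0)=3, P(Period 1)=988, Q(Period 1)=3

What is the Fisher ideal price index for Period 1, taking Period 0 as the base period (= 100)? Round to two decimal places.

Laspeyres component (base-period weights):
ΣP(Period 1)Q(Period 0) = 8×48 + 12×28 + 2×125 + 988×3 = 384 + 336 + 250 + 2964 = 3934
ΣP(Period 0)Q(Period 0) = 7×48 + 8×28 + 2×125 + 690×3 = 336 + 224 + 250 + 2070 = 2880
L = 3934 / 2880 × 100 = 136.5972
Paasche component (current-period weights):
ΣP(Period 1)Q(Period 1) = 8×58 + 12×34 + 2×110 + 988×3 = 464 + 408 + 220 + 2964 = 4056
ΣP(Period 0)Q(Period 1) = 7×58 + 8×34 + 2×110 + 690×3 = 406 + 272 + 220 + 2070 = 2968
P = 4056 / 2968 × 100 = 136.6577
Fisher = √(L × P) = √(136.5972 × 136.6577) = 136.6274

136.63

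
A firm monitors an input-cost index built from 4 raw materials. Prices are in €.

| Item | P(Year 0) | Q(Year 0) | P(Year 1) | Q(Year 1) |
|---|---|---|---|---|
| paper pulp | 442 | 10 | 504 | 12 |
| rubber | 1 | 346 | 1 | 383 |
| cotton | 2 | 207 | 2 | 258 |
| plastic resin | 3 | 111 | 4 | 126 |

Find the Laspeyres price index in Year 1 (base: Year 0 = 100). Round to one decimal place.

113.3

Laspeyres price index uses base-period quantities as weights.
ΣP(Year 1)·Q(Year 0) = 504×10 + 1×346 + 2×207 + 4×111 = 5040 + 346 + 414 + 444 = 6244
ΣP(Year 0)·Q(Year 0) = 442×10 + 1×346 + 2×207 + 3×111 = 4420 + 346 + 414 + 333 = 5513
Index = 6244 / 5513 × 100 = 113.2596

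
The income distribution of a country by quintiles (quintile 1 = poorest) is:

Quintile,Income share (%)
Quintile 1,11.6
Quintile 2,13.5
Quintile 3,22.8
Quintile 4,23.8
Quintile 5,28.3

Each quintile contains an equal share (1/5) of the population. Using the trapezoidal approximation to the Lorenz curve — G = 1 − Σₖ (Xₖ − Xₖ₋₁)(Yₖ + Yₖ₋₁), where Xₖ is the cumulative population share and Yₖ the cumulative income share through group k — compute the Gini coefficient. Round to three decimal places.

0.175

Cumulative income shares Yₖ: 0.1160, 0.2510, 0.4790, 0.7170, 1.0000
Σ (Xₖ−Xₖ₋₁)(Yₖ+Yₖ₋₁) = (1/5)(0.1160+0.0000) + (1/5)(0.2510+0.1160) + (1/5)(0.4790+0.2510) + (1/5)(0.7170+0.4790) + (1/5)(1.0000+0.7170)
  = 0.0232 + 0.0734 + 0.1460 + 0.2392 + 0.3434 = 0.8252
G = 1 − 0.8252 = 0.1748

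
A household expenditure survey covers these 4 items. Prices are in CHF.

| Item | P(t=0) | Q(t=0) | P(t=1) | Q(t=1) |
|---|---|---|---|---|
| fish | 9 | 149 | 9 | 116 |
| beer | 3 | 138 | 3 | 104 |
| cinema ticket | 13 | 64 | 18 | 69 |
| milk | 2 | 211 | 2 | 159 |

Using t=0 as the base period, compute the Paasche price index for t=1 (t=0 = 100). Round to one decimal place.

113.4

Paasche price index uses current-period quantities as weights.
ΣP(t=1)·Q(t=1) = 9×116 + 3×104 + 18×69 + 2×159 = 1044 + 312 + 1242 + 318 = 2916
ΣP(t=0)·Q(t=1) = 9×116 + 3×104 + 13×69 + 2×159 = 1044 + 312 + 897 + 318 = 2571
Index = 2916 / 2571 × 100 = 113.4189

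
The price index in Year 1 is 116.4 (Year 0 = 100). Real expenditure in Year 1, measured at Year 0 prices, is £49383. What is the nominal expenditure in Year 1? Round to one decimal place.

57481.8

Nominal = Real × (Index/100) = 49383 × (116.4/100)
        = 49383 × 1.164 = 57481.8120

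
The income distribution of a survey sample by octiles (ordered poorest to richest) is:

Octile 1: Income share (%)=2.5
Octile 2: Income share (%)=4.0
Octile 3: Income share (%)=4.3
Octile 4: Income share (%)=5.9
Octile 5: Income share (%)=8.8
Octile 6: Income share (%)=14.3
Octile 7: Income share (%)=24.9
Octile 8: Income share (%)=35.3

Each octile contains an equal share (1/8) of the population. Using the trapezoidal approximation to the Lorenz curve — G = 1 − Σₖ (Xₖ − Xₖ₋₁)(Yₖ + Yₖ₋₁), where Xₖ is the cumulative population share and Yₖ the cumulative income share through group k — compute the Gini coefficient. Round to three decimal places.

Cumulative income shares Yₖ: 0.0250, 0.0650, 0.1080, 0.1670, 0.2550, 0.3980, 0.6470, 1.0000
Σ (Xₖ−Xₖ₋₁)(Yₖ+Yₖ₋₁) = (1/8)(0.0250+0.0000) + (1/8)(0.0650+0.0250) + (1/8)(0.1080+0.0650) + (1/8)(0.1670+0.1080) + (1/8)(0.2550+0.1670) + (1/8)(0.3980+0.2550) + (1/8)(0.6470+0.3980) + (1/8)(1.0000+0.6470)
  = 0.0031 + 0.0112 + 0.0216 + 0.0344 + 0.0528 + 0.0816 + 0.1306 + 0.2059 = 0.5413
G = 1 − 0.5413 = 0.4587

0.459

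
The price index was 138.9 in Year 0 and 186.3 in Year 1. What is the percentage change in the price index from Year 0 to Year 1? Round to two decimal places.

Change = (186.3 − 138.9) / 138.9 × 100
       = 47.4 / 138.9 × 100 = 34.1253%

34.13%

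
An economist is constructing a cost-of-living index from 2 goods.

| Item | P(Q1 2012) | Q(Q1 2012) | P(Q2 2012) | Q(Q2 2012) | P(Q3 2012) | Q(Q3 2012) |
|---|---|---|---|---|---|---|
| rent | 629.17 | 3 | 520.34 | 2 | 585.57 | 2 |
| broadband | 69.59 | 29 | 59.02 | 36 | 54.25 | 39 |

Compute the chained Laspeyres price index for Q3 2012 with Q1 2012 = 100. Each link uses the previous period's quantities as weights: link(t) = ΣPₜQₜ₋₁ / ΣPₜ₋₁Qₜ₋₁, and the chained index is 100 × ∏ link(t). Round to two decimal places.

Link Q1 2012→Q2 2012:
ΣP(Q2 2012)Q(Q1 2012) = 520.34×3 + 59.02×29 = 1561.02 + 1711.58 = 3272.6
ΣP(Q1 2012)Q(Q1 2012) = 629.17×3 + 69.59×29 = 1887.51 + 2018.11 = 3905.62
link = 3272.6/3905.62 = 0.837921
Link Q2 2012→Q3 2012:
ΣP(Q3 2012)Q(Q2 2012) = 585.57×2 + 54.25×36 = 1171.14 + 1953 = 3124.14
ΣP(Q2 2012)Q(Q2 2012) = 520.34×2 + 59.02×36 = 1040.68 + 2124.72 = 3165.4
link = 3124.14/3165.4 = 0.986965
Chained index = 100 × 0.837921 × 0.986965 = 82.6999

82.70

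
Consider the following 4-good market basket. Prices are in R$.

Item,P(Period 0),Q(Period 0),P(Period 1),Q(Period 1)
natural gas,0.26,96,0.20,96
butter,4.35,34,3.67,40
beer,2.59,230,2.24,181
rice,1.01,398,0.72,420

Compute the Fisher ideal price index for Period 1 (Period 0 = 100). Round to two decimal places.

80.41

Laspeyres component (base-period weights):
ΣP(Period 1)Q(Period 0) = 0.20×96 + 3.67×34 + 2.24×230 + 0.72×398 = 19.2 + 124.78 + 515.2 + 286.56 = 945.74
ΣP(Period 0)Q(Period 0) = 0.26×96 + 4.35×34 + 2.59×230 + 1.01×398 = 24.96 + 147.9 + 595.7 + 401.98 = 1170.54
L = 945.74 / 1170.54 × 100 = 80.7952
Paasche component (current-period weights):
ΣP(Period 1)Q(Period 1) = 0.20×96 + 3.67×40 + 2.24×181 + 0.72×420 = 19.2 + 146.8 + 405.44 + 302.4 = 873.84
ΣP(Period 0)Q(Period 1) = 0.26×96 + 4.35×40 + 2.59×181 + 1.01×420 = 24.96 + 174 + 468.79 + 424.2 = 1091.95
P = 873.84 / 1091.95 × 100 = 80.0256
Fisher = √(L × P) = √(80.7952 × 80.0256) = 80.4095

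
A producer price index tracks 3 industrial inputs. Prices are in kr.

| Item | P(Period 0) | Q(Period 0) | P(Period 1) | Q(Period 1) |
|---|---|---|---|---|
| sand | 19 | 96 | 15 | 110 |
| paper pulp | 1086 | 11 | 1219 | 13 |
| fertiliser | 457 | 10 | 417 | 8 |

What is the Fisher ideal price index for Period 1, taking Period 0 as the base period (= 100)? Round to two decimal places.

104.29

Laspeyres component (base-period weights):
ΣP(Period 1)Q(Period 0) = 15×96 + 1219×11 + 417×10 = 1440 + 13409 + 4170 = 19019
ΣP(Period 0)Q(Period 0) = 19×96 + 1086×11 + 457×10 = 1824 + 11946 + 4570 = 18340
L = 19019 / 18340 × 100 = 103.7023
Paasche component (current-period weights):
ΣP(Period 1)Q(Period 1) = 15×110 + 1219×13 + 417×8 = 1650 + 15847 + 3336 = 20833
ΣP(Period 0)Q(Period 1) = 19×110 + 1086×13 + 457×8 = 2090 + 14118 + 3656 = 19864
P = 20833 / 19864 × 100 = 104.8782
Fisher = √(L × P) = √(103.7023 × 104.8782) = 104.2886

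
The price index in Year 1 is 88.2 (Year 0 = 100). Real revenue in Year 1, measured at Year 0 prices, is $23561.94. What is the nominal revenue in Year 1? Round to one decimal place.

Nominal = Real × (Index/100) = 23561.94 × (88.2/100)
        = 23561.94 × 0.882 = 20781.6311

20781.6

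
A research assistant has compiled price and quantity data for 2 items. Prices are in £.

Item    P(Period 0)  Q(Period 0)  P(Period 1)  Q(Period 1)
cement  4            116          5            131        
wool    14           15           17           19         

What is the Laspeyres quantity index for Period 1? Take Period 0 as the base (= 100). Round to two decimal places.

Laspeyres quantity index uses base-period prices as weights.
ΣP(Period 0)·Q(Period 1) = 4×131 + 14×19 = 524 + 266 = 790
ΣP(Period 0)·Q(Period 0) = 4×116 + 14×15 = 464 + 210 = 674
Index = 790 / 674 × 100 = 117.2107

117.21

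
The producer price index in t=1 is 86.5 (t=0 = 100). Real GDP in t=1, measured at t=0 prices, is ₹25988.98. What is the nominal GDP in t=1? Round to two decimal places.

Nominal = Real × (Index/100) = 25988.98 × (86.5/100)
        = 25988.98 × 0.865 = 22480.4677

22480.47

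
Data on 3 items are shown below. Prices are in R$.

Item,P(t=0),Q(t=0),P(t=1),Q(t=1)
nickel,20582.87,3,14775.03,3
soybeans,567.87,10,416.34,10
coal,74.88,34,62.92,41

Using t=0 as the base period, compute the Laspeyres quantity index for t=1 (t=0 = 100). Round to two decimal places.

Laspeyres quantity index uses base-period prices as weights.
ΣP(t=0)·Q(t=1) = 20582.87×3 + 567.87×10 + 74.88×41 = 61748.61 + 5678.7 + 3070.08 = 70497.39
ΣP(t=0)·Q(t=0) = 20582.87×3 + 567.87×10 + 74.88×34 = 61748.61 + 5678.7 + 2545.92 = 69973.23
Index = 70497.39 / 69973.23 × 100 = 100.7491

100.75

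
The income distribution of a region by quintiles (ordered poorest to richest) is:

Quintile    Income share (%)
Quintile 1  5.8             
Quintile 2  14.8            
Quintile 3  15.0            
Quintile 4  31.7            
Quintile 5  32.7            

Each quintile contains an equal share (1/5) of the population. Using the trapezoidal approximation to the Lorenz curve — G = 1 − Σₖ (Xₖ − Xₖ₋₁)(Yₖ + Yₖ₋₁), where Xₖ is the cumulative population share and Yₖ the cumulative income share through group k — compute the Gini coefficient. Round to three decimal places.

0.283

Cumulative income shares Yₖ: 0.0580, 0.2060, 0.3560, 0.6730, 1.0000
Σ (Xₖ−Xₖ₋₁)(Yₖ+Yₖ₋₁) = (1/5)(0.0580+0.0000) + (1/5)(0.2060+0.0580) + (1/5)(0.3560+0.2060) + (1/5)(0.6730+0.3560) + (1/5)(1.0000+0.6730)
  = 0.0116 + 0.0528 + 0.1124 + 0.2058 + 0.3346 = 0.7172
G = 1 − 0.7172 = 0.2828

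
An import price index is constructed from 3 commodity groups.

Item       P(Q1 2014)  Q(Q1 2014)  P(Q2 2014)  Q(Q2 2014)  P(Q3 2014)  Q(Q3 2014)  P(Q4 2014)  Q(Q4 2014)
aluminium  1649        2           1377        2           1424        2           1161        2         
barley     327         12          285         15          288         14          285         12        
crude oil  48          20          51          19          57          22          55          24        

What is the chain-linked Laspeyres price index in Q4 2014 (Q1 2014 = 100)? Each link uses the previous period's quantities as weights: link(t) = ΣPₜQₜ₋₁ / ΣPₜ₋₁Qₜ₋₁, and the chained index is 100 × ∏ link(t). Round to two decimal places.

83.88

Link Q1 2014→Q2 2014:
ΣP(Q2 2014)Q(Q1 2014) = 1377×2 + 285×12 + 51×20 = 2754 + 3420 + 1020 = 7194
ΣP(Q1 2014)Q(Q1 2014) = 1649×2 + 327×12 + 48×20 = 3298 + 3924 + 960 = 8182
link = 7194/8182 = 0.879247
Link Q2 2014→Q3 2014:
ΣP(Q3 2014)Q(Q2 2014) = 1424×2 + 288×15 + 57×19 = 2848 + 4320 + 1083 = 8251
ΣP(Q2 2014)Q(Q2 2014) = 1377×2 + 285×15 + 51×19 = 2754 + 4275 + 969 = 7998
link = 8251/7998 = 1.031633
Link Q3 2014→Q4 2014:
ΣP(Q4 2014)Q(Q3 2014) = 1161×2 + 285×14 + 55×22 = 2322 + 3990 + 1210 = 7522
ΣP(Q3 2014)Q(Q3 2014) = 1424×2 + 288×14 + 57×22 = 2848 + 4032 + 1254 = 8134
link = 7522/8134 = 0.924760
Chained index = 100 × 0.879247 × 1.031633 × 0.924760 = 83.8813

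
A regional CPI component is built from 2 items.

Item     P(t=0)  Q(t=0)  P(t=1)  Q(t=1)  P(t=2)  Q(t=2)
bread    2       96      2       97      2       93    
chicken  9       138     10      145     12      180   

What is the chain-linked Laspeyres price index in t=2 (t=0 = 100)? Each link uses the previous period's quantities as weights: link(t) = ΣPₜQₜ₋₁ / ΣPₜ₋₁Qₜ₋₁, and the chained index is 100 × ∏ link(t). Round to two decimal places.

Link t=0→t=1:
ΣP(t=1)Q(t=0) = 2×96 + 10×138 = 192 + 1380 = 1572
ΣP(t=0)Q(t=0) = 2×96 + 9×138 = 192 + 1242 = 1434
link = 1572/1434 = 1.096234
Link t=1→t=2:
ΣP(t=2)Q(t=1) = 2×97 + 12×145 = 194 + 1740 = 1934
ΣP(t=1)Q(t=1) = 2×97 + 10×145 = 194 + 1450 = 1644
link = 1934/1644 = 1.176399
Chained index = 100 × 1.096234 × 1.176399 = 128.9609

128.96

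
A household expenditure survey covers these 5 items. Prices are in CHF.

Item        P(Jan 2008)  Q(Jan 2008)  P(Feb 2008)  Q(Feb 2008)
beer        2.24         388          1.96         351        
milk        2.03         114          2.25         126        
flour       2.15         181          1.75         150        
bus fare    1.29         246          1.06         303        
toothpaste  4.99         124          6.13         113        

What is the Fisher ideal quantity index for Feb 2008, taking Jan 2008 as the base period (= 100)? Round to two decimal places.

95.54

Laspeyres component (base-period weights):
ΣP(Jan 2008)Q(Feb 2008) = 2.24×351 + 2.03×126 + 2.15×150 + 1.29×303 + 4.99×113 = 786.24 + 255.78 + 322.5 + 390.87 + 563.87 = 2319.26
ΣP(Jan 2008)Q(Jan 2008) = 2.24×388 + 2.03×114 + 2.15×181 + 1.29×246 + 4.99×124 = 869.12 + 231.42 + 389.15 + 317.34 + 618.76 = 2425.79
L = 2319.26 / 2425.79 × 100 = 95.6084
Paasche component (current-period weights):
ΣP(Feb 2008)Q(Feb 2008) = 1.96×351 + 2.25×126 + 1.75×150 + 1.06×303 + 6.13×113 = 687.96 + 283.5 + 262.5 + 321.18 + 692.69 = 2247.83
ΣP(Feb 2008)Q(Jan 2008) = 1.96×388 + 2.25×114 + 1.75×181 + 1.06×246 + 6.13×124 = 760.48 + 256.5 + 316.75 + 260.76 + 760.12 = 2354.61
P = 2247.83 / 2354.61 × 100 = 95.4651
Fisher = √(L × P) = √(95.6084 × 95.4651) = 95.5367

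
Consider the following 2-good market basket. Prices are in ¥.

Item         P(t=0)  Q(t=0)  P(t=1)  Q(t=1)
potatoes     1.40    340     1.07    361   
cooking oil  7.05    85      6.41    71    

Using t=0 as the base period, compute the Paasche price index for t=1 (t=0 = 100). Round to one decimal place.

Paasche price index uses current-period quantities as weights.
ΣP(t=1)·Q(t=1) = 1.07×361 + 6.41×71 = 386.27 + 455.11 = 841.38
ΣP(t=0)·Q(t=1) = 1.40×361 + 7.05×71 = 505.4 + 500.55 = 1005.95
Index = 841.38 / 1005.95 × 100 = 83.6403

83.6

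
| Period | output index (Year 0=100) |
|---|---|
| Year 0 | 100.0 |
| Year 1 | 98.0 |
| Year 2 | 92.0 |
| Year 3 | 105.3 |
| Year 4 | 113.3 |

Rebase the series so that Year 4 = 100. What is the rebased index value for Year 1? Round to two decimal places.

Rebased(Year 1) = 98.0 / 113.3 × 100 = 86.4960

86.50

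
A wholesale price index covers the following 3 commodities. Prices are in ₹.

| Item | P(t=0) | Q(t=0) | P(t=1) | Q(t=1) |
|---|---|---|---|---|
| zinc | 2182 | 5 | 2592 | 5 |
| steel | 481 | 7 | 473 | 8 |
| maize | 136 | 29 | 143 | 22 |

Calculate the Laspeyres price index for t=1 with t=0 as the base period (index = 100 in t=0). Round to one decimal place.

Laspeyres price index uses base-period quantities as weights.
ΣP(t=1)·Q(t=0) = 2592×5 + 473×7 + 143×29 = 12960 + 3311 + 4147 = 20418
ΣP(t=0)·Q(t=0) = 2182×5 + 481×7 + 136×29 = 10910 + 3367 + 3944 = 18221
Index = 20418 / 18221 × 100 = 112.0575

112.1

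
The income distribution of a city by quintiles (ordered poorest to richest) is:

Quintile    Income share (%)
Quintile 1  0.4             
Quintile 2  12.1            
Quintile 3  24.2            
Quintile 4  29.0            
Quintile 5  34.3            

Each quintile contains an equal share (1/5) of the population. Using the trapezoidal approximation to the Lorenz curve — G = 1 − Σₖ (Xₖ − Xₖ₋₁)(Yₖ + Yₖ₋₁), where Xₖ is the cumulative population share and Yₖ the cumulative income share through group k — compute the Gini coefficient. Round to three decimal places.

Cumulative income shares Yₖ: 0.0040, 0.1250, 0.3670, 0.6570, 1.0000
Σ (Xₖ−Xₖ₋₁)(Yₖ+Yₖ₋₁) = (1/5)(0.0040+0.0000) + (1/5)(0.1250+0.0040) + (1/5)(0.3670+0.1250) + (1/5)(0.6570+0.3670) + (1/5)(1.0000+0.6570)
  = 0.0008 + 0.0258 + 0.0984 + 0.2048 + 0.3314 = 0.6612
G = 1 − 0.6612 = 0.3388

0.339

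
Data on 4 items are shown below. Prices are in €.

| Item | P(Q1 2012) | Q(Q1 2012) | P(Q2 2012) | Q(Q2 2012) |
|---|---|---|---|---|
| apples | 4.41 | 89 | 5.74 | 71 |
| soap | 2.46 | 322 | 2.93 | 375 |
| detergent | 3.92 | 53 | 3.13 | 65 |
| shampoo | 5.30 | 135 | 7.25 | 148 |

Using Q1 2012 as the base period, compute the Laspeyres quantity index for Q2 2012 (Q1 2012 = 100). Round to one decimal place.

Laspeyres quantity index uses base-period prices as weights.
ΣP(Q1 2012)·Q(Q2 2012) = 4.41×71 + 2.46×375 + 3.92×65 + 5.30×148 = 313.11 + 922.5 + 254.8 + 784.4 = 2274.81
ΣP(Q1 2012)·Q(Q1 2012) = 4.41×89 + 2.46×322 + 3.92×53 + 5.30×135 = 392.49 + 792.12 + 207.76 + 715.5 = 2107.87
Index = 2274.81 / 2107.87 × 100 = 107.9198

107.9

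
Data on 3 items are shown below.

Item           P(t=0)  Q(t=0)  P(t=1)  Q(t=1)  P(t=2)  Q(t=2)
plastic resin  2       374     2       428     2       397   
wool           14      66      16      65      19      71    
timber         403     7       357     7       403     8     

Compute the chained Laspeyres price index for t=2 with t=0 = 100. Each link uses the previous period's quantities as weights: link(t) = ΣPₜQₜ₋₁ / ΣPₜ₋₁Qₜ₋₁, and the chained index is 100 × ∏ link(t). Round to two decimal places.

Link t=0→t=1:
ΣP(t=1)Q(t=0) = 2×374 + 16×66 + 357×7 = 748 + 1056 + 2499 = 4303
ΣP(t=0)Q(t=0) = 2×374 + 14×66 + 403×7 = 748 + 924 + 2821 = 4493
link = 4303/4493 = 0.957712
Link t=1→t=2:
ΣP(t=2)Q(t=1) = 2×428 + 19×65 + 403×7 = 856 + 1235 + 2821 = 4912
ΣP(t=1)Q(t=1) = 2×428 + 16×65 + 357×7 = 856 + 1040 + 2499 = 4395
link = 4912/4395 = 1.117634
Chained index = 100 × 0.957712 × 1.117634 = 107.0371

107.04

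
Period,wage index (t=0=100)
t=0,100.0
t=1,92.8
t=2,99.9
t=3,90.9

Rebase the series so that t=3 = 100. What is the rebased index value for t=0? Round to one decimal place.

110.0

Rebased(t=0) = 100.0 / 90.9 × 100 = 110.0110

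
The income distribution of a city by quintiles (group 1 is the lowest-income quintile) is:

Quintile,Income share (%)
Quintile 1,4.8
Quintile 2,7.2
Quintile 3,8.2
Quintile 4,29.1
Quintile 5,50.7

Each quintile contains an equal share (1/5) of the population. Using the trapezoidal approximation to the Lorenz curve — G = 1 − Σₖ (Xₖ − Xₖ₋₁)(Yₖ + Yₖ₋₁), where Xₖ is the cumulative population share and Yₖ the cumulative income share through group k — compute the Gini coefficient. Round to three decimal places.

Cumulative income shares Yₖ: 0.0480, 0.1200, 0.2020, 0.4930, 1.0000
Σ (Xₖ−Xₖ₋₁)(Yₖ+Yₖ₋₁) = (1/5)(0.0480+0.0000) + (1/5)(0.1200+0.0480) + (1/5)(0.2020+0.1200) + (1/5)(0.4930+0.2020) + (1/5)(1.0000+0.4930)
  = 0.0096 + 0.0336 + 0.0644 + 0.1390 + 0.2986 = 0.5452
G = 1 − 0.5452 = 0.4548

0.455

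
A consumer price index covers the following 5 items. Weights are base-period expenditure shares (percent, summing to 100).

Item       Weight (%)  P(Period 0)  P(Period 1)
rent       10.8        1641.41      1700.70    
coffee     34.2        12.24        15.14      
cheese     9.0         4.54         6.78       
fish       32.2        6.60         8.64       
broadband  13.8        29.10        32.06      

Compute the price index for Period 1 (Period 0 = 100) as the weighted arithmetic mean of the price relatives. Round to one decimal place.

rent: 10.8 × (1700.70/1641.41) = 10.8 × 1.036121 = 11.1901
coffee: 34.2 × (15.14/12.24) = 34.2 × 1.236928 = 42.3029
cheese: 9.0 × (6.78/4.54) = 9.0 × 1.493392 = 13.4405
fish: 32.2 × (8.64/6.60) = 32.2 × 1.309091 = 42.1527
broadband: 13.8 × (32.06/29.10) = 13.8 × 1.101718 = 15.2037
Index = Σ wᵢ·(p₁ᵢ/p₀ᵢ) = 11.1901 + 42.3029 + 13.4405 + 42.1527 + 15.2037 = 124.2900

124.3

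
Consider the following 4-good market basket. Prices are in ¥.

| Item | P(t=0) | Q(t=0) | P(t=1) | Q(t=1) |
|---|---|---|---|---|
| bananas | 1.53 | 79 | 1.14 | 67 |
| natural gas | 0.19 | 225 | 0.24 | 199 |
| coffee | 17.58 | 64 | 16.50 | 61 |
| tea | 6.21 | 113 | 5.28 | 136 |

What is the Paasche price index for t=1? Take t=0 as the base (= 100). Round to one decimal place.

89.9

Paasche price index uses current-period quantities as weights.
ΣP(t=1)·Q(t=1) = 1.14×67 + 0.24×199 + 16.50×61 + 5.28×136 = 76.38 + 47.76 + 1006.5 + 718.08 = 1848.72
ΣP(t=0)·Q(t=1) = 1.53×67 + 0.19×199 + 17.58×61 + 6.21×136 = 102.51 + 37.81 + 1072.38 + 844.56 = 2057.26
Index = 1848.72 / 2057.26 × 100 = 89.8632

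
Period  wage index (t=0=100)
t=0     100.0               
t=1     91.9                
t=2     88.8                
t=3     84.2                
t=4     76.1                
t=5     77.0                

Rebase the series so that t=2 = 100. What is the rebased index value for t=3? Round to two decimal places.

94.82

Rebased(t=3) = 84.2 / 88.8 × 100 = 94.8198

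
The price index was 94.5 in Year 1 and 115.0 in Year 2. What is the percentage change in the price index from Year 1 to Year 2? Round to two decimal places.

Change = (115.0 − 94.5) / 94.5 × 100
       = 20.5 / 94.5 × 100 = 21.6931%

21.69%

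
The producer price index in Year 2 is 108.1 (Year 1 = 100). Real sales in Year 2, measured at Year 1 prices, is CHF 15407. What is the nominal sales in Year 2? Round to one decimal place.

16655.0

Nominal = Real × (Index/100) = 15407 × (108.1/100)
        = 15407 × 1.081 = 16654.9670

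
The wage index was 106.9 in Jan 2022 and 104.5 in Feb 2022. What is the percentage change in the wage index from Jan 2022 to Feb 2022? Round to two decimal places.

-2.25%

Change = (104.5 − 106.9) / 106.9 × 100
       = -2.4 / 106.9 × 100 = -2.2451%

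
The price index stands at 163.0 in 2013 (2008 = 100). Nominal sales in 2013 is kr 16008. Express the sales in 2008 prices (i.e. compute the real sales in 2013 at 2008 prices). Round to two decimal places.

Real = Nominal ÷ (Index/100) = 16008 ÷ (163.0/100)
     = 16008 ÷ 1.630 = 9820.8589

9820.86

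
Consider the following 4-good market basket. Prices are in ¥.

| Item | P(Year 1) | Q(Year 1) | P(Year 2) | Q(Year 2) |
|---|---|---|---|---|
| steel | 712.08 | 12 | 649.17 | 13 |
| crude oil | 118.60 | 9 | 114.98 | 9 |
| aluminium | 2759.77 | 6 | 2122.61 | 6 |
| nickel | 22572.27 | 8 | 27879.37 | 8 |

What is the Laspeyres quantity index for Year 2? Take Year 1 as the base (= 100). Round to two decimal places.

Laspeyres quantity index uses base-period prices as weights.
ΣP(Year 1)·Q(Year 2) = 712.08×13 + 118.60×9 + 2759.77×6 + 22572.27×8 = 9257.04 + 1067.4 + 16558.62 + 180578.16 = 207461.22
ΣP(Year 1)·Q(Year 1) = 712.08×12 + 118.60×9 + 2759.77×6 + 22572.27×8 = 8544.96 + 1067.4 + 16558.62 + 180578.16 = 206749.14
Index = 207461.22 / 206749.14 × 100 = 100.3444

100.34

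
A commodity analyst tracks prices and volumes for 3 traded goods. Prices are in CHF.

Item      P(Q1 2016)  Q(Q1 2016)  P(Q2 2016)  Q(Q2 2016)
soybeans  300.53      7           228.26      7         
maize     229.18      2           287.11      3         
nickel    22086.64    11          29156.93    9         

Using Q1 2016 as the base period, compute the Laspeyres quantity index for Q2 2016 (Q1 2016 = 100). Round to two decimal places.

Laspeyres quantity index uses base-period prices as weights.
ΣP(Q1 2016)·Q(Q2 2016) = 300.53×7 + 229.18×3 + 22086.64×9 = 2103.71 + 687.54 + 198779.76 = 201571.01
ΣP(Q1 2016)·Q(Q1 2016) = 300.53×7 + 229.18×2 + 22086.64×11 = 2103.71 + 458.36 + 242953.04 = 245515.11
Index = 201571.01 / 245515.11 × 100 = 82.1013

82.10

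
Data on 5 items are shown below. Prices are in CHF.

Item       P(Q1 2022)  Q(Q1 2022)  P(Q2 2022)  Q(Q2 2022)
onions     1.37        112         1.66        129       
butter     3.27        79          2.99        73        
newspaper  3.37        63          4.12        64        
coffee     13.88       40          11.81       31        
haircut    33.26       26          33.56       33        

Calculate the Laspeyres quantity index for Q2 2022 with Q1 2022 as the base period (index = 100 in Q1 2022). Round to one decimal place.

Laspeyres quantity index uses base-period prices as weights.
ΣP(Q1 2022)·Q(Q2 2022) = 1.37×129 + 3.27×73 + 3.37×64 + 13.88×31 + 33.26×33 = 176.73 + 238.71 + 215.68 + 430.28 + 1097.58 = 2158.98
ΣP(Q1 2022)·Q(Q1 2022) = 1.37×112 + 3.27×79 + 3.37×63 + 13.88×40 + 33.26×26 = 153.44 + 258.33 + 212.31 + 555.2 + 864.76 = 2044.04
Index = 2158.98 / 2044.04 × 100 = 105.6232

105.6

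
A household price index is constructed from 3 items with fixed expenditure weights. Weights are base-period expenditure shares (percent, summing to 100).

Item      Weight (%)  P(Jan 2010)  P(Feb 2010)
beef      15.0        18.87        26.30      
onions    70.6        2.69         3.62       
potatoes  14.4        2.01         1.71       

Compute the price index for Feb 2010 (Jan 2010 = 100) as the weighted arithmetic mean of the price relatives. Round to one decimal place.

128.2

beef: 15.0 × (26.30/18.87) = 15.0 × 1.393747 = 20.9062
onions: 70.6 × (3.62/2.69) = 70.6 × 1.345725 = 95.0082
potatoes: 14.4 × (1.71/2.01) = 14.4 × 0.850746 = 12.2507
Index = Σ wᵢ·(p₁ᵢ/p₀ᵢ) = 20.9062 + 95.0082 + 12.2507 = 128.1651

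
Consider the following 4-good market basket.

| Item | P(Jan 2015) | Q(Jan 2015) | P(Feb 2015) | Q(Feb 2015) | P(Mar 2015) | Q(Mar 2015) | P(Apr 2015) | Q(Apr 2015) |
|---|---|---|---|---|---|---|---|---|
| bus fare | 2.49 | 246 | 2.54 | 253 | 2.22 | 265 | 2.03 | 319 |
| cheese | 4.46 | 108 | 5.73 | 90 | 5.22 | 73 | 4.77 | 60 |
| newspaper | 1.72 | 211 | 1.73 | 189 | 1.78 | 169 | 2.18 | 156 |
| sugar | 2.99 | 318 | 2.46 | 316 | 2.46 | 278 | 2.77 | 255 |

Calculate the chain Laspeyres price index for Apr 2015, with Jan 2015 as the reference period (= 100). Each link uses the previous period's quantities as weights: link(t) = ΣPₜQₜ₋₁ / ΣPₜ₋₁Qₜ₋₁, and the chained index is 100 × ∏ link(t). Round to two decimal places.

Link Jan 2015→Feb 2015:
ΣP(Feb 2015)Q(Jan 2015) = 2.54×246 + 5.73×108 + 1.73×211 + 2.46×318 = 624.84 + 618.84 + 365.03 + 782.28 = 2390.99
ΣP(Jan 2015)Q(Jan 2015) = 2.49×246 + 4.46×108 + 1.72×211 + 2.99×318 = 612.54 + 481.68 + 362.92 + 950.82 = 2407.96
link = 2390.99/2407.96 = 0.992953
Link Feb 2015→Mar 2015:
ΣP(Mar 2015)Q(Feb 2015) = 2.22×253 + 5.22×90 + 1.78×189 + 2.46×316 = 561.66 + 469.8 + 336.42 + 777.36 = 2145.24
ΣP(Feb 2015)Q(Feb 2015) = 2.54×253 + 5.73×90 + 1.73×189 + 2.46×316 = 642.62 + 515.7 + 326.97 + 777.36 = 2262.65
link = 2145.24/2262.65 = 0.948110
Link Mar 2015→Apr 2015:
ΣP(Apr 2015)Q(Mar 2015) = 2.03×265 + 4.77×73 + 2.18×169 + 2.77×278 = 537.95 + 348.21 + 368.42 + 770.06 = 2024.64
ΣP(Mar 2015)Q(Mar 2015) = 2.22×265 + 5.22×73 + 1.78×169 + 2.46×278 = 588.3 + 381.06 + 300.82 + 683.88 = 1954.06
link = 2024.64/1954.06 = 1.036120
Chained index = 100 × 0.992953 × 0.948110 × 1.036120 = 97.5432

97.54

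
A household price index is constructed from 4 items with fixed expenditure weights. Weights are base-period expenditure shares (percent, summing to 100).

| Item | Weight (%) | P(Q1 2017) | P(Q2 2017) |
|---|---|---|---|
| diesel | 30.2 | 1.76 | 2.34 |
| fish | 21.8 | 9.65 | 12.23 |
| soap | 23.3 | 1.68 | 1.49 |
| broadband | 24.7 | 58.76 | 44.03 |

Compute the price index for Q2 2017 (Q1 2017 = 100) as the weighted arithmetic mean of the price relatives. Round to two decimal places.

diesel: 30.2 × (2.34/1.76) = 30.2 × 1.329545 = 40.1523
fish: 21.8 × (12.23/9.65) = 21.8 × 1.267358 = 27.6284
soap: 23.3 × (1.49/1.68) = 23.3 × 0.886905 = 20.6649
broadband: 24.7 × (44.03/58.76) = 24.7 × 0.749319 = 18.5082
Index = Σ wᵢ·(p₁ᵢ/p₀ᵢ) = 40.1523 + 27.6284 + 20.6649 + 18.5082 = 106.9537

106.95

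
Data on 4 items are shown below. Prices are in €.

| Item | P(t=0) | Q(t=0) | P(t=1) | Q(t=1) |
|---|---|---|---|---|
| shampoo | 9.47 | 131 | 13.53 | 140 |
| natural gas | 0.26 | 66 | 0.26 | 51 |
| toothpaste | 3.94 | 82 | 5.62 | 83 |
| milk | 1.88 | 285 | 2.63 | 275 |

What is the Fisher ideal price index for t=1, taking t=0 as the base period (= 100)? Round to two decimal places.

141.80

Laspeyres component (base-period weights):
ΣP(t=1)Q(t=0) = 13.53×131 + 0.26×66 + 5.62×82 + 2.63×285 = 1772.43 + 17.16 + 460.84 + 749.55 = 2999.98
ΣP(t=0)Q(t=0) = 9.47×131 + 0.26×66 + 3.94×82 + 1.88×285 = 1240.57 + 17.16 + 323.08 + 535.8 = 2116.61
L = 2999.98 / 2116.61 × 100 = 141.7351
Paasche component (current-period weights):
ΣP(t=1)Q(t=1) = 13.53×140 + 0.26×51 + 5.62×83 + 2.63×275 = 1894.2 + 13.26 + 466.46 + 723.25 = 3097.17
ΣP(t=0)Q(t=1) = 9.47×140 + 0.26×51 + 3.94×83 + 1.88×275 = 1325.8 + 13.26 + 327.02 + 517 = 2183.08
P = 3097.17 / 2183.08 × 100 = 141.8716
Fisher = √(L × P) = √(141.7351 × 141.8716) = 141.8033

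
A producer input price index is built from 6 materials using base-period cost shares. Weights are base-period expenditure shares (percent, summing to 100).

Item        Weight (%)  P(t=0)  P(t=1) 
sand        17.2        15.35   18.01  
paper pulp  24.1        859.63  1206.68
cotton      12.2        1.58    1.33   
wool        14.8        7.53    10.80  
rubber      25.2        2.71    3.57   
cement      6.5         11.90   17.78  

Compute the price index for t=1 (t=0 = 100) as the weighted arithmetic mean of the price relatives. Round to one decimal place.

128.4

sand: 17.2 × (18.01/15.35) = 17.2 × 1.173290 = 20.1806
paper pulp: 24.1 × (1206.68/859.63) = 24.1 × 1.403720 = 33.8297
cotton: 12.2 × (1.33/1.58) = 12.2 × 0.841772 = 10.2696
wool: 14.8 × (10.80/7.53) = 14.8 × 1.434263 = 21.2271
rubber: 25.2 × (3.57/2.71) = 25.2 × 1.317343 = 33.1970
cement: 6.5 × (17.78/11.90) = 6.5 × 1.494118 = 9.7118
Index = Σ wᵢ·(p₁ᵢ/p₀ᵢ) = 20.1806 + 33.8297 + 10.2696 + 21.2271 + 33.1970 + 9.7118 = 128.4158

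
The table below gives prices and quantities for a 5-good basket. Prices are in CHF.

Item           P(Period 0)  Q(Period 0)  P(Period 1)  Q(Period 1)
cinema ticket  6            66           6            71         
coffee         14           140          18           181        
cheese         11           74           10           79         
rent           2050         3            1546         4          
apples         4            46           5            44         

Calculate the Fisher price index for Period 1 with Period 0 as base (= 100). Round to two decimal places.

89.41

Laspeyres component (base-period weights):
ΣP(Period 1)Q(Period 0) = 6×66 + 18×140 + 10×74 + 1546×3 + 5×46 = 396 + 2520 + 740 + 4638 + 230 = 8524
ΣP(Period 0)Q(Period 0) = 6×66 + 14×140 + 11×74 + 2050×3 + 4×46 = 396 + 1960 + 814 + 6150 + 184 = 9504
L = 8524 / 9504 × 100 = 89.6886
Paasche component (current-period weights):
ΣP(Period 1)Q(Period 1) = 6×71 + 18×181 + 10×79 + 1546×4 + 5×44 = 426 + 3258 + 790 + 6184 + 220 = 10878
ΣP(Period 0)Q(Period 1) = 6×71 + 14×181 + 11×79 + 2050×4 + 4×44 = 426 + 2534 + 869 + 8200 + 176 = 12205
P = 10878 / 12205 × 100 = 89.1274
Fisher = √(L × P) = √(89.6886 × 89.1274) = 89.4075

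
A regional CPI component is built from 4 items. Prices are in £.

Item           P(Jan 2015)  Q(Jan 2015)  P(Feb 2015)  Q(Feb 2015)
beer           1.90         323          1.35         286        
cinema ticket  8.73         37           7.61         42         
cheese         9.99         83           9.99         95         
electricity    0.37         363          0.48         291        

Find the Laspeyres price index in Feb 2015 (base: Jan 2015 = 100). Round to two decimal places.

Laspeyres price index uses base-period quantities as weights.
ΣP(Feb 2015)·Q(Jan 2015) = 1.35×323 + 7.61×37 + 9.99×83 + 0.48×363 = 436.05 + 281.57 + 829.17 + 174.24 = 1721.03
ΣP(Jan 2015)·Q(Jan 2015) = 1.90×323 + 8.73×37 + 9.99×83 + 0.37×363 = 613.7 + 323.01 + 829.17 + 134.31 = 1900.19
Index = 1721.03 / 1900.19 × 100 = 90.5715

90.57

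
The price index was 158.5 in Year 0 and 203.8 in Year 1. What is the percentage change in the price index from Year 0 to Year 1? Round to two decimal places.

Change = (203.8 − 158.5) / 158.5 × 100
       = 45.3 / 158.5 × 100 = 28.5804%

28.58%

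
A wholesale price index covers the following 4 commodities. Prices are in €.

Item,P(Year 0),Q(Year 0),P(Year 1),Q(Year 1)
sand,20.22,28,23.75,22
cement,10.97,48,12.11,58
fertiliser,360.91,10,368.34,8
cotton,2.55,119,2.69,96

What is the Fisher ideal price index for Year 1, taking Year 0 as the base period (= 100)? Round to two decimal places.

Laspeyres component (base-period weights):
ΣP(Year 1)Q(Year 0) = 23.75×28 + 12.11×48 + 368.34×10 + 2.69×119 = 665 + 581.28 + 3683.4 + 320.11 = 5249.79
ΣP(Year 0)Q(Year 0) = 20.22×28 + 10.97×48 + 360.91×10 + 2.55×119 = 566.16 + 526.56 + 3609.1 + 303.45 = 5005.27
L = 5249.79 / 5005.27 × 100 = 104.8853
Paasche component (current-period weights):
ΣP(Year 1)Q(Year 1) = 23.75×22 + 12.11×58 + 368.34×8 + 2.69×96 = 522.5 + 702.38 + 2946.72 + 258.24 = 4429.84
ΣP(Year 0)Q(Year 1) = 20.22×22 + 10.97×58 + 360.91×8 + 2.55×96 = 444.84 + 636.26 + 2887.28 + 244.8 = 4213.18
P = 4429.84 / 4213.18 × 100 = 105.1424
Fisher = √(L × P) = √(104.8853 × 105.1424) = 105.0138

105.01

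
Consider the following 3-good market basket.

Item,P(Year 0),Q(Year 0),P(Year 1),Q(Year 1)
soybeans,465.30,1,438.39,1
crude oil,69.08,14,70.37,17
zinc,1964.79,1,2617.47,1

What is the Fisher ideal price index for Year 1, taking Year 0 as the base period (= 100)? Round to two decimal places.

118.46

Laspeyres component (base-period weights):
ΣP(Year 1)Q(Year 0) = 438.39×1 + 70.37×14 + 2617.47×1 = 438.39 + 985.18 + 2617.47 = 4041.04
ΣP(Year 0)Q(Year 0) = 465.30×1 + 69.08×14 + 1964.79×1 = 465.3 + 967.12 + 1964.79 = 3397.21
L = 4041.04 / 3397.21 × 100 = 118.9517
Paasche component (current-period weights):
ΣP(Year 1)Q(Year 1) = 438.39×1 + 70.37×17 + 2617.47×1 = 438.39 + 1196.29 + 2617.47 = 4252.15
ΣP(Year 0)Q(Year 1) = 465.30×1 + 69.08×17 + 1964.79×1 = 465.3 + 1174.36 + 1964.79 = 3604.45
P = 4252.15 / 3604.45 × 100 = 117.9695
Fisher = √(L × P) = √(118.9517 × 117.9695) = 118.4596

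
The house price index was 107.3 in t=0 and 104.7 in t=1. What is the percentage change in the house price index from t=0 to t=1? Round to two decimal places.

-2.42%

Change = (104.7 − 107.3) / 107.3 × 100
       = -2.6 / 107.3 × 100 = -2.4231%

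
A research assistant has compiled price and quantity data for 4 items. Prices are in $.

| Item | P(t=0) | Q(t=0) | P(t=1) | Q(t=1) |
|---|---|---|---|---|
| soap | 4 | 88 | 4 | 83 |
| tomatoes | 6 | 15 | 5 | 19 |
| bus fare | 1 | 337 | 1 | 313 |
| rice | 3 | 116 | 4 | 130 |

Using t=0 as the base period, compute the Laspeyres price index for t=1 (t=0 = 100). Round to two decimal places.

Laspeyres price index uses base-period quantities as weights.
ΣP(t=1)·Q(t=0) = 4×88 + 5×15 + 1×337 + 4×116 = 352 + 75 + 337 + 464 = 1228
ΣP(t=0)·Q(t=0) = 4×88 + 6×15 + 1×337 + 3×116 = 352 + 90 + 337 + 348 = 1127
Index = 1228 / 1127 × 100 = 108.9618

108.96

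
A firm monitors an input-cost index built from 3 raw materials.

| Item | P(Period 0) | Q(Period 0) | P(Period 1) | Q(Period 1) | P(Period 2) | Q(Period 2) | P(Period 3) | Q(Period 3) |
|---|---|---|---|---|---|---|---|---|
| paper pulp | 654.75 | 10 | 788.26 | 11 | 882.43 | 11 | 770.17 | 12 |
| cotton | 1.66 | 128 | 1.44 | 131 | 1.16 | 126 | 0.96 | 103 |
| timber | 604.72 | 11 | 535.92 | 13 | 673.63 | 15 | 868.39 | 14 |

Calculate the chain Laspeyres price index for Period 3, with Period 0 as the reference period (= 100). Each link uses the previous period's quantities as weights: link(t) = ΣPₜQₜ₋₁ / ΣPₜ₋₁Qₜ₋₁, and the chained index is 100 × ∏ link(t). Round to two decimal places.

132.64

Link Period 0→Period 1:
ΣP(Period 1)Q(Period 0) = 788.26×10 + 1.44×128 + 535.92×11 = 7882.6 + 184.32 + 5895.12 = 13962.04
ΣP(Period 0)Q(Period 0) = 654.75×10 + 1.66×128 + 604.72×11 = 6547.5 + 212.48 + 6651.92 = 13411.9
link = 13962.04/13411.9 = 1.041019
Link Period 1→Period 2:
ΣP(Period 2)Q(Period 1) = 882.43×11 + 1.16×131 + 673.63×13 = 9706.73 + 151.96 + 8757.19 = 18615.88
ΣP(Period 1)Q(Period 1) = 788.26×11 + 1.44×131 + 535.92×13 = 8670.86 + 188.64 + 6966.96 = 15826.46
link = 18615.88/15826.46 = 1.176250
Link Period 2→Period 3:
ΣP(Period 3)Q(Period 2) = 770.17×11 + 0.96×126 + 868.39×15 = 8471.87 + 120.96 + 13025.85 = 21618.68
ΣP(Period 2)Q(Period 2) = 882.43×11 + 1.16×126 + 673.63×15 = 9706.73 + 146.16 + 10104.45 = 19957.34
link = 21618.68/19957.34 = 1.083245
Chained index = 100 × 1.041019 × 1.176250 × 1.083245 = 132.6432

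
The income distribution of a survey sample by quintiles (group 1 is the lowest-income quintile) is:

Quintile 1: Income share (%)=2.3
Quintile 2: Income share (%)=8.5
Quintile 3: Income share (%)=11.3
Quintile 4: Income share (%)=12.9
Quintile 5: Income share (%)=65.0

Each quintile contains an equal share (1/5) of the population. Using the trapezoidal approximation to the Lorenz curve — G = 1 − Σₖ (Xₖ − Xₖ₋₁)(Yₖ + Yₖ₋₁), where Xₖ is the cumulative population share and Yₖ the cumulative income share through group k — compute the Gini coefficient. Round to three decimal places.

Cumulative income shares Yₖ: 0.0230, 0.1080, 0.2210, 0.3500, 1.0000
Σ (Xₖ−Xₖ₋₁)(Yₖ+Yₖ₋₁) = (1/5)(0.0230+0.0000) + (1/5)(0.1080+0.0230) + (1/5)(0.2210+0.1080) + (1/5)(0.3500+0.2210) + (1/5)(1.0000+0.3500)
  = 0.0046 + 0.0262 + 0.0658 + 0.1142 + 0.2700 = 0.4808
G = 1 − 0.4808 = 0.5192

0.519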